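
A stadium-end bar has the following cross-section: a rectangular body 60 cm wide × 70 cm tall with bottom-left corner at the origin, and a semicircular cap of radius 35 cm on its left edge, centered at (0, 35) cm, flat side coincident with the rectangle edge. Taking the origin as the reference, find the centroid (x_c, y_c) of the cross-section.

rectangular body: A = 60 × 70 = 4200.00, centroid at (30.00, 35.00).
semicircular end: A = ½π·35² = 1924.23, centroid at (-14.85, 35.00).
ΣA = 6124.23 cm², ΣAx_c = 97416.67 cm³, ΣAy_c = 214347.89 cm³.
x_c = 97416.67/6124.23 = 15.91 cm; y_c = 214347.89/6124.23 = 35.00 cm.

x_c = 15.91 cm, y_c = 35.00 cm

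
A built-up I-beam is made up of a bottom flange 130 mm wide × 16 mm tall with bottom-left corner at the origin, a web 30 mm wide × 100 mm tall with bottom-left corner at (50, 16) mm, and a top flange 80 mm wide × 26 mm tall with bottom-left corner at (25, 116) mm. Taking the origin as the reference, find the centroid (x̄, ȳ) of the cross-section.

bottom flange: A = 130 × 16 = 2080.00, centroid at (65.00, 8.00).
web: A = 30 × 100 = 3000.00, centroid at (65.00, 66.00).
top flange: A = 80 × 26 = 2080.00, centroid at (65.00, 129.00).
ΣA = 7160.00 mm², ΣAx̄ = 465400.00 mm³, ΣAȳ = 482960.00 mm³.
x̄ = 465400.00/7160.00 = 65.00 mm; ȳ = 482960.00/7160.00 = 67.45 mm.

x̄ = 65.00 mm, ȳ = 67.45 mm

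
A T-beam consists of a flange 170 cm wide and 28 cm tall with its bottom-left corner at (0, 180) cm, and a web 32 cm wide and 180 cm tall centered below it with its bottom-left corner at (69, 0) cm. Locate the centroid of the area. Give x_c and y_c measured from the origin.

x_c = 85.00 cm, y_c = 137.06 cm

web: A = 32 × 180 = 5760.00, centroid at (85.00, 90.00).
flange: A = 170 × 28 = 4760.00, centroid at (85.00, 194.00).
ΣA = 10520.00 cm²
ΣAx_c = (5760.00)(85.00) + (4760.00)(85.00) = 894200.00 cm³
ΣAy_c = (5760.00)(90.00) + (4760.00)(194.00) = 1441840.00 cm³
x_c = 894200.00 / 10520.00 = 85.00 cm
y_c = 1441840.00 / 10520.00 = 137.06 cm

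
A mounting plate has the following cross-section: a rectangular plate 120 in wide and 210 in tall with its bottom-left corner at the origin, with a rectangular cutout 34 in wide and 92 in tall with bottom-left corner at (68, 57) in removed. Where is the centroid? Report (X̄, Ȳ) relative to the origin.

X̄ = 56.46 in, Ȳ = 105.28 in

plate: A = 120 × 210 = 25200.00, centroid at (60.00, 105.00).
hole: A = −(34 × 92) = -3128.00, centroid at (85.00, 103.00).
ΣA = 22072.00 in², ΣAX̄ = 1246120.00 in³, ΣAȲ = 2323816.00 in³.
X̄ = 1246120.00/22072.00 = 56.46 in; Ȳ = 2323816.00/22072.00 = 105.28 in.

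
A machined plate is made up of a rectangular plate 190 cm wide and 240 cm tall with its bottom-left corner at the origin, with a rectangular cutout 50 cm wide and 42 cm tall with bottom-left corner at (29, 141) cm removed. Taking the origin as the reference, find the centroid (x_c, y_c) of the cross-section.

plate: A = 190 × 240 = 45600.00, centroid at (95.00, 120.00).
hole: A = −(50 × 42) = -2100.00, centroid at (54.00, 162.00).
ΣA = 43500.00 cm²
ΣAx_c = (45600.00)(95.00) + (-2100.00)(54.00) = 4218600.00 cm³
ΣAy_c = (45600.00)(120.00) + (-2100.00)(162.00) = 5131800.00 cm³
x_c = 4218600.00 / 43500.00 = 96.98 cm
y_c = 5131800.00 / 43500.00 = 117.97 cm

x_c = 96.98 cm, y_c = 117.97 cm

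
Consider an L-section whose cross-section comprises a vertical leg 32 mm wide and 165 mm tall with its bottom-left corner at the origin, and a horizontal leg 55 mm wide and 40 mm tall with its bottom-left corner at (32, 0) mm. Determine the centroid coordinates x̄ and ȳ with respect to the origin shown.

x̄ = 28.79 mm, ȳ = 64.12 mm

vertical leg: A = 32 × 165 = 5280.00, centroid at (16.00, 82.50).
horizontal leg: A = 55 × 40 = 2200.00, centroid at (59.50, 20.00).
ΣA = 7480.00 mm², ΣAx̄ = 215380.00 mm³, ΣAȳ = 479600.00 mm³.
x̄ = 215380.00/7480.00 = 28.79 mm; ȳ = 479600.00/7480.00 = 64.12 mm.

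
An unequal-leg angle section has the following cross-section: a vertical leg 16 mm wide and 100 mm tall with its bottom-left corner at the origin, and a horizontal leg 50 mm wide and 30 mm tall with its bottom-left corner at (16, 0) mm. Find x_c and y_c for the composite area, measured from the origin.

x_c = 23.97 mm, y_c = 33.06 mm

vertical leg: A = 16 × 100 = 1600.00, centroid at (8.00, 50.00).
horizontal leg: A = 50 × 30 = 1500.00, centroid at (41.00, 15.00).
ΣA = 3100.00 mm², ΣAx_c = 74300.00 mm³, ΣAy_c = 102500.00 mm³.
x_c = 74300.00/3100.00 = 23.97 mm; y_c = 102500.00/3100.00 = 33.06 mm.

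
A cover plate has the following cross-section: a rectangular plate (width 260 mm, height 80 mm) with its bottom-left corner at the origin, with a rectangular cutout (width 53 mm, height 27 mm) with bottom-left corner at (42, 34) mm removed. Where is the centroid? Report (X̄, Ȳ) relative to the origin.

plate: A = 260 × 80 = 20800.00, centroid at (130.00, 40.00).
hole: A = −(53 × 27) = -1431.00, centroid at (68.50, 47.50).
ΣA = 19369.00 mm²
ΣAX̄ = (20800.00)(130.00) + (-1431.00)(68.50) = 2605976.50 mm³
ΣAȲ = (20800.00)(40.00) + (-1431.00)(47.50) = 764027.50 mm³
X̄ = 2605976.50 / 19369.00 = 134.54 mm
Ȳ = 764027.50 / 19369.00 = 39.45 mm

X̄ = 134.54 mm, Ȳ = 39.45 mm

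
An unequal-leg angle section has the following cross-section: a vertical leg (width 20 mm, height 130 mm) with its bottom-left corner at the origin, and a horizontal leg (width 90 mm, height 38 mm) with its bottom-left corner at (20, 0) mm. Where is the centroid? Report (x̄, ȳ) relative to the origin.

vertical leg: A = 20 × 130 = 2600.00, centroid at (10.00, 65.00).
horizontal leg: A = 90 × 38 = 3420.00, centroid at (65.00, 19.00).
ΣA = 6020.00 mm²
ΣAx̄ = (2600.00)(10.00) + (3420.00)(65.00) = 248300.00 mm³
ΣAȳ = (2600.00)(65.00) + (3420.00)(19.00) = 233980.00 mm³
x̄ = 248300.00 / 6020.00 = 41.25 mm
ȳ = 233980.00 / 6020.00 = 38.87 mm

x̄ = 41.25 mm, ȳ = 38.87 mm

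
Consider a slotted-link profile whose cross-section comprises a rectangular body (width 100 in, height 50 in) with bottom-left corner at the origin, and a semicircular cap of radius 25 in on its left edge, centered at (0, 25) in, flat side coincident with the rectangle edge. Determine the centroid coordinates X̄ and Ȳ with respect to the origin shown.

rectangular body: A = 100 × 50 = 5000.00, centroid at (50.00, 25.00).
semicircular end: A = ½π·25² = 981.75, centroid at (-10.61, 25.00).
ΣA = 5981.75 in², ΣAX̄ = 239583.33 in³, ΣAȲ = 149543.69 in³.
X̄ = 239583.33/5981.75 = 40.05 in; Ȳ = 149543.69/5981.75 = 25.00 in.

X̄ = 40.05 in, Ȳ = 25.00 in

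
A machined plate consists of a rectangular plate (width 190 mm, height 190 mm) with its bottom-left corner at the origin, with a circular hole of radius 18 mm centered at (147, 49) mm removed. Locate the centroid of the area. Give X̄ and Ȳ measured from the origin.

plate: A = 190 × 190 = 36100.00, centroid at (95.00, 95.00).
hole: A = −π·18² = -1017.88, centroid at (147.00, 49.00).
ΣA = 35082.12 mm², ΣAX̄ = 3279872.23 mm³, ΣAȲ = 3379624.08 mm³.
X̄ = 3279872.23/35082.12 = 93.49 mm; Ȳ = 3379624.08/35082.12 = 96.33 mm.

X̄ = 93.49 mm, Ȳ = 96.33 mm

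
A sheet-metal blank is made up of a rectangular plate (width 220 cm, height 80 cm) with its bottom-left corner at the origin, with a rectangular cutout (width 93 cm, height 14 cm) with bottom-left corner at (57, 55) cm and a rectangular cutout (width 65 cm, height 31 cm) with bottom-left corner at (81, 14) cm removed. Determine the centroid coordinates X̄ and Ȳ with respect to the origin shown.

plate: A = 220 × 80 = 17600.00, centroid at (110.00, 40.00).
hole 1: A = −(93 × 14) = -1302.00, centroid at (103.50, 62.00).
hole 2: A = −(65 × 31) = -2015.00, centroid at (113.50, 29.50).
ΣA = 14283.00 cm², ΣAX̄ = 1572540.50 cm³, ΣAȲ = 563833.50 cm³.
X̄ = 1572540.50/14283.00 = 110.10 cm; Ȳ = 563833.50/14283.00 = 39.48 cm.

X̄ = 110.10 cm, Ȳ = 39.48 cm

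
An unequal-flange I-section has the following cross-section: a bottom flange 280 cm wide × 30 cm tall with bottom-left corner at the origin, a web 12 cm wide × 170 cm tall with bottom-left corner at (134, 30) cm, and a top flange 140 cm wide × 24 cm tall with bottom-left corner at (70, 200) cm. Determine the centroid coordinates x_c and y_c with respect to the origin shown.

x_c = 140.00 cm, y_c = 77.75 cm

Part | A | x̄ᵢ | ȳᵢ | A·x̄ᵢ | A·ȳᵢ
bottom flange | 8400.00 | 140.00 | 15.00 | 1176000.00 | 126000.00
web | 2040.00 | 140.00 | 115.00 | 285600.00 | 234600.00
top flange | 3360.00 | 140.00 | 212.00 | 470400.00 | 712320.00
Σ | 13800.00 |  |  | 1932000.00 | 1072920.00
x_c = 1932000.00 / 13800.00 = 140.00 cm
y_c = 1072920.00 / 13800.00 = 77.75 cm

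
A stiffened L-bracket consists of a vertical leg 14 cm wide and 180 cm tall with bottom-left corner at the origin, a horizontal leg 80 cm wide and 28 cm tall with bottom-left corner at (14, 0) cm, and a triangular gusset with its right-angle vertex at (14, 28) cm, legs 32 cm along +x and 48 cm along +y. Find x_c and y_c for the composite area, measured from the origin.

Part | A | x̄ᵢ | ȳᵢ | A·x̄ᵢ | A·ȳᵢ
vertical leg | 2520.00 | 7.00 | 90.00 | 17640.00 | 226800.00
horizontal leg | 2240.00 | 54.00 | 14.00 | 120960.00 | 31360.00
gusset | 768.00 | 24.67 | 44.00 | 18944.00 | 33792.00
Σ | 5528.00 |  |  | 157544.00 | 291952.00
x_c = 157544.00 / 5528.00 = 28.50 cm
y_c = 291952.00 / 5528.00 = 52.81 cm

x_c = 28.50 cm, y_c = 52.81 cm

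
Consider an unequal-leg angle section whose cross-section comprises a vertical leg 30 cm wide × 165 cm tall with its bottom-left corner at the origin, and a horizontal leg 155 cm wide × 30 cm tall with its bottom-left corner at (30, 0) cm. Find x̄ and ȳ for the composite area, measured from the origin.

vertical leg: A = 30 × 165 = 4950.00, centroid at (15.00, 82.50).
horizontal leg: A = 155 × 30 = 4650.00, centroid at (107.50, 15.00).
ΣA = 9600.00 cm², ΣAx̄ = 574125.00 cm³, ΣAȳ = 478125.00 cm³.
x̄ = 574125.00/9600.00 = 59.80 cm; ȳ = 478125.00/9600.00 = 49.80 cm.

x̄ = 59.80 cm, ȳ = 49.80 cm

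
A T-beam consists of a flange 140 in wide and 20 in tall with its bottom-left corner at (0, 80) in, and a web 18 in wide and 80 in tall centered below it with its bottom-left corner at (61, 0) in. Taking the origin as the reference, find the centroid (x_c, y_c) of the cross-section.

Part | A | x̄ᵢ | ȳᵢ | A·x̄ᵢ | A·ȳᵢ
web | 1440.00 | 70.00 | 40.00 | 100800.00 | 57600.00
flange | 2800.00 | 70.00 | 90.00 | 196000.00 | 252000.00
Σ | 4240.00 |  |  | 296800.00 | 309600.00
x_c = 296800.00 / 4240.00 = 70.00 in
y_c = 309600.00 / 4240.00 = 73.02 in

x_c = 70.00 in, y_c = 73.02 in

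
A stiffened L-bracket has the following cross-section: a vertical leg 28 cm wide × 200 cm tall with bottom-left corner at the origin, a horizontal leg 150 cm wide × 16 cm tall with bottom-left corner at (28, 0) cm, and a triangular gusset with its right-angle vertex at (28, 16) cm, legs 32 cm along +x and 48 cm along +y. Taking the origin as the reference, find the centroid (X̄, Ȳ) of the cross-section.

vertical leg: A = 28 × 200 = 5600.00, centroid at (14.00, 100.00).
horizontal leg: A = 150 × 16 = 2400.00, centroid at (103.00, 8.00).
gusset: A = ½·32·48 = 768.00, centroid at (38.67, 32.00).
ΣA = 8768.00 cm², ΣAX̄ = 355296.00 cm³, ΣAȲ = 603776.00 cm³.
X̄ = 355296.00/8768.00 = 40.52 cm; Ȳ = 603776.00/8768.00 = 68.86 cm.

X̄ = 40.52 cm, Ȳ = 68.86 cm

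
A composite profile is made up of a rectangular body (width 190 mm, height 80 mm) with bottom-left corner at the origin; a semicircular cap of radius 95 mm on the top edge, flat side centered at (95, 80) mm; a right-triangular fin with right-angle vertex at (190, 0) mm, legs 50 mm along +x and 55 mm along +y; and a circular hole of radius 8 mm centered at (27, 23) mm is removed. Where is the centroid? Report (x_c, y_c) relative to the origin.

Part | A | x̄ᵢ | ȳᵢ | A·x̄ᵢ | A·ȳᵢ
rectangular body | 15200.00 | 95.00 | 40.00 | 1444000.00 | 608000.00
semicircular top | 14176.44 | 95.00 | 120.32 | 1346761.50 | 1705698.28
triangular fin | 1375.00 | 206.67 | 18.33 | 284166.67 | 25208.33
hole | -201.06 | 27.00 | 23.00 | -5428.67 | -4624.42
Σ | 30550.37 |  |  | 3069499.50 | 2334282.19
x_c = 3069499.50 / 30550.37 = 100.47 mm
y_c = 2334282.19 / 30550.37 = 76.41 mm

x_c = 100.47 mm, y_c = 76.41 mm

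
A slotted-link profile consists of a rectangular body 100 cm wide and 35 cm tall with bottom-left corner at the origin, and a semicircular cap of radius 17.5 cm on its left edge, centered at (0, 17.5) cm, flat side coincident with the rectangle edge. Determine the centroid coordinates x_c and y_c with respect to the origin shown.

Part | A | x̄ᵢ | ȳᵢ | A·x̄ᵢ | A·ȳᵢ
rectangular body | 3500.00 | 50.00 | 17.50 | 175000.00 | 61250.00
semicircular end | 481.06 | -7.43 | 17.50 | -3572.92 | 8418.49
Σ | 3981.06 |  |  | 171427.08 | 69668.49
x_c = 171427.08 / 3981.06 = 43.06 cm
y_c = 69668.49 / 3981.06 = 17.50 cm

x_c = 43.06 cm, y_c = 17.50 cm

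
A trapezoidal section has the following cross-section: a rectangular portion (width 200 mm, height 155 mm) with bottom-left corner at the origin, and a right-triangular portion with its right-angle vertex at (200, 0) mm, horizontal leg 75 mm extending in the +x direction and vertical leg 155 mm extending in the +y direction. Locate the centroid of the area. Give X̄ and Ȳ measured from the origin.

rectangular portion: A = 200 × 155 = 31000.00, centroid at (100.00, 77.50).
triangular portion: A = ½·75·155 = 5812.50, centroid at (225.00, 51.67).
ΣA = 36812.50 mm², ΣAX̄ = 4407812.50 mm³, ΣAȲ = 2702812.50 mm³.
X̄ = 4407812.50/36812.50 = 119.74 mm; Ȳ = 2702812.50/36812.50 = 73.42 mm.

X̄ = 119.74 mm, Ȳ = 73.42 mm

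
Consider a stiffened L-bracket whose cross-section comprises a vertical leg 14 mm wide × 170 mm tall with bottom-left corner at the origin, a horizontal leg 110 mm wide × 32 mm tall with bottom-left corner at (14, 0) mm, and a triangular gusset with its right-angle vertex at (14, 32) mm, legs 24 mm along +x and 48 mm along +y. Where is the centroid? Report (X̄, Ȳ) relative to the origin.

vertical leg: A = 14 × 170 = 2380.00, centroid at (7.00, 85.00).
horizontal leg: A = 110 × 32 = 3520.00, centroid at (69.00, 16.00).
gusset: A = ½·24·48 = 576.00, centroid at (22.00, 48.00).
ΣA = 6476.00 mm²
ΣAX̄ = (2380.00)(7.00) + (3520.00)(69.00) + (576.00)(22.00) = 272212.00 mm³
ΣAȲ = (2380.00)(85.00) + (3520.00)(16.00) + (576.00)(48.00) = 286268.00 mm³
X̄ = 272212.00 / 6476.00 = 42.03 mm
Ȳ = 286268.00 / 6476.00 = 44.20 mm

X̄ = 42.03 mm, Ȳ = 44.20 mm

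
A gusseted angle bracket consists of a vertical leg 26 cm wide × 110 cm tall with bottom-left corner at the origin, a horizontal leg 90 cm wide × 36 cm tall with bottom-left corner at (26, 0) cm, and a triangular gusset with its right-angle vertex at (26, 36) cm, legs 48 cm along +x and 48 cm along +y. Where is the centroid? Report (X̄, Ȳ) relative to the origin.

Part | A | x̄ᵢ | ȳᵢ | A·x̄ᵢ | A·ȳᵢ
vertical leg | 2860.00 | 13.00 | 55.00 | 37180.00 | 157300.00
horizontal leg | 3240.00 | 71.00 | 18.00 | 230040.00 | 58320.00
gusset | 1152.00 | 42.00 | 52.00 | 48384.00 | 59904.00
Σ | 7252.00 |  |  | 315604.00 | 275524.00
X̄ = 315604.00 / 7252.00 = 43.52 cm
Ȳ = 275524.00 / 7252.00 = 37.99 cm

X̄ = 43.52 cm, Ȳ = 37.99 cm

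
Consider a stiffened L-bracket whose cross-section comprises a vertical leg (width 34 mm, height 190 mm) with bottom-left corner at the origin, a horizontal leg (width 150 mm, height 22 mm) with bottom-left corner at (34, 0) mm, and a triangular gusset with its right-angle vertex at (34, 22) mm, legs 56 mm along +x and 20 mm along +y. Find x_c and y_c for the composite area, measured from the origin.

x_c = 48.35 mm, y_c = 64.54 mm

Part | A | x̄ᵢ | ȳᵢ | A·x̄ᵢ | A·ȳᵢ
vertical leg | 6460.00 | 17.00 | 95.00 | 109820.00 | 613700.00
horizontal leg | 3300.00 | 109.00 | 11.00 | 359700.00 | 36300.00
gusset | 560.00 | 52.67 | 28.67 | 29493.33 | 16053.33
Σ | 10320.00 |  |  | 499013.33 | 666053.33
x_c = 499013.33 / 10320.00 = 48.35 mm
y_c = 666053.33 / 10320.00 = 64.54 mm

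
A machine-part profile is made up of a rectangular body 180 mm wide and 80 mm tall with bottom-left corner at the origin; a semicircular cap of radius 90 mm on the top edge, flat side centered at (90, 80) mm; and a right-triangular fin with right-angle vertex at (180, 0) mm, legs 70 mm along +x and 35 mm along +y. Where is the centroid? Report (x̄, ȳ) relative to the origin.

x̄ = 94.90 mm, ȳ = 73.87 mm

rectangular body: A = 180 × 80 = 14400.00, centroid at (90.00, 40.00).
semicircular top: A = ½π·90² = 12723.45, centroid at (90.00, 118.20).
triangular fin: A = ½·70·35 = 1225.00, centroid at (203.33, 11.67).
ΣA = 28348.45 mm², ΣAx̄ = 2690193.86 mm³, ΣAȳ = 2094167.69 mm³.
x̄ = 2690193.86/28348.45 = 94.90 mm; ȳ = 2094167.69/28348.45 = 73.87 mm.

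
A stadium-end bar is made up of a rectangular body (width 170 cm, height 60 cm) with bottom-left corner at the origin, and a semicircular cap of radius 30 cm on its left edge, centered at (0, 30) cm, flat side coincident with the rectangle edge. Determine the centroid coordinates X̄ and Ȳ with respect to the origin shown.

X̄ = 73.10 cm, Ȳ = 30.00 cm

rectangular body: A = 170 × 60 = 10200.00, centroid at (85.00, 30.00).
semicircular end: A = ½π·30² = 1413.72, centroid at (-12.73, 30.00).
ΣA = 11613.72 cm²
ΣAX̄ = (10200.00)(85.00) + (1413.72)(-12.73) = 849000.00 cm³
ΣAȲ = (10200.00)(30.00) + (1413.72)(30.00) = 348411.50 cm³
X̄ = 849000.00 / 11613.72 = 73.10 cm
Ȳ = 348411.50 / 11613.72 = 30.00 cm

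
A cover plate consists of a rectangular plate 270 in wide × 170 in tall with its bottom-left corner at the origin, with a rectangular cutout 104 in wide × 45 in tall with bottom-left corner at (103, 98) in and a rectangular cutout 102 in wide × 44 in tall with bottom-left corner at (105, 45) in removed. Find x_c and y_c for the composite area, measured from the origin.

Part | A | x̄ᵢ | ȳᵢ | A·x̄ᵢ | A·ȳᵢ
plate | 45900.00 | 135.00 | 85.00 | 6196500.00 | 3901500.00
hole 1 | -4680.00 | 155.00 | 120.50 | -725400.00 | -563940.00
hole 2 | -4488.00 | 156.00 | 67.00 | -700128.00 | -300696.00
Σ | 36732.00 |  |  | 4770972.00 | 3036864.00
x_c = 4770972.00 / 36732.00 = 129.89 in
y_c = 3036864.00 / 36732.00 = 82.68 in

x_c = 129.89 in, y_c = 82.68 in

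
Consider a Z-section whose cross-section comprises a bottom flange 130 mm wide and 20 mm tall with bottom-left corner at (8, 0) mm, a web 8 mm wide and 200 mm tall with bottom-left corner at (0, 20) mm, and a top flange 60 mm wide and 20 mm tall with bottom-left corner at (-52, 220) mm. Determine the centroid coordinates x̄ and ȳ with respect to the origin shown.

x̄ = 31.44 mm, ȳ = 91.48 mm

bottom flange: A = 130 × 20 = 2600.00, centroid at (73.00, 10.00).
web: A = 8 × 200 = 1600.00, centroid at (4.00, 120.00).
top flange: A = 60 × 20 = 1200.00, centroid at (-22.00, 230.00).
ΣA = 5400.00 mm², ΣAx̄ = 169800.00 mm³, ΣAȳ = 494000.00 mm³.
x̄ = 169800.00/5400.00 = 31.44 mm; ȳ = 494000.00/5400.00 = 91.48 mm.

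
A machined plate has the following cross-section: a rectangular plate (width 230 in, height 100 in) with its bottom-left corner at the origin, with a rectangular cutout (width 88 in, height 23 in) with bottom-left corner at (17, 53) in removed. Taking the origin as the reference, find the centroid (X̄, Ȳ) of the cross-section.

Part | A | x̄ᵢ | ȳᵢ | A·x̄ᵢ | A·ȳᵢ
plate | 23000.00 | 115.00 | 50.00 | 2645000.00 | 1150000.00
hole | -2024.00 | 61.00 | 64.50 | -123464.00 | -130548.00
Σ | 20976.00 |  |  | 2521536.00 | 1019452.00
X̄ = 2521536.00 / 20976.00 = 120.21 in
Ȳ = 1019452.00 / 20976.00 = 48.60 in

X̄ = 120.21 in, Ȳ = 48.60 in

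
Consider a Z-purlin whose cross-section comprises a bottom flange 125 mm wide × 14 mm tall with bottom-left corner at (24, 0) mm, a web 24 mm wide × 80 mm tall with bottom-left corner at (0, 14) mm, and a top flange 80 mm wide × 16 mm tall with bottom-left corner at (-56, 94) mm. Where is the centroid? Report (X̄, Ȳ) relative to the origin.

bottom flange: A = 125 × 14 = 1750.00, centroid at (86.50, 7.00).
web: A = 24 × 80 = 1920.00, centroid at (12.00, 54.00).
top flange: A = 80 × 16 = 1280.00, centroid at (-16.00, 102.00).
ΣA = 4950.00 mm², ΣAX̄ = 153935.00 mm³, ΣAȲ = 246490.00 mm³.
X̄ = 153935.00/4950.00 = 31.10 mm; Ȳ = 246490.00/4950.00 = 49.80 mm.

X̄ = 31.10 mm, Ȳ = 49.80 mm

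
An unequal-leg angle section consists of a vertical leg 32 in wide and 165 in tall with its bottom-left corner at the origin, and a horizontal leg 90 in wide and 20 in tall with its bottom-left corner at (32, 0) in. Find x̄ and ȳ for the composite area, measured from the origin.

Part | A | x̄ᵢ | ȳᵢ | A·x̄ᵢ | A·ȳᵢ
vertical leg | 5280.00 | 16.00 | 82.50 | 84480.00 | 435600.00
horizontal leg | 1800.00 | 77.00 | 10.00 | 138600.00 | 18000.00
Σ | 7080.00 |  |  | 223080.00 | 453600.00
x̄ = 223080.00 / 7080.00 = 31.51 in
ȳ = 453600.00 / 7080.00 = 64.07 in

x̄ = 31.51 in, ȳ = 64.07 in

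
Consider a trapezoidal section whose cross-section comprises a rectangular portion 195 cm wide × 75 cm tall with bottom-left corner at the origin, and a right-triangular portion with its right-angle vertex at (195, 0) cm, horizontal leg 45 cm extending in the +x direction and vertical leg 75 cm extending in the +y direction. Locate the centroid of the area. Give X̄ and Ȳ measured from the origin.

X̄ = 109.14 cm, Ȳ = 36.21 cm

rectangular portion: A = 195 × 75 = 14625.00, centroid at (97.50, 37.50).
triangular portion: A = ½·45·75 = 1687.50, centroid at (210.00, 25.00).
ΣA = 16312.50 cm², ΣAX̄ = 1780312.50 cm³, ΣAȲ = 590625.00 cm³.
X̄ = 1780312.50/16312.50 = 109.14 cm; Ȳ = 590625.00/16312.50 = 36.21 cm.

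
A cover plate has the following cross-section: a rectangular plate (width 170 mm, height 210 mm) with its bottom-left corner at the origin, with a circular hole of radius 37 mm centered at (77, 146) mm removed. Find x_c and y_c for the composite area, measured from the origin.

x_c = 86.10 mm, y_c = 99.38 mm

plate: A = 170 × 210 = 35700.00, centroid at (85.00, 105.00).
hole: A = −π·37² = -4300.84, centroid at (77.00, 146.00).
ΣA = 31399.16 mm², ΣAx_c = 2703335.29 mm³, ΣAy_c = 3120577.31 mm³.
x_c = 2703335.29/31399.16 = 86.10 mm; y_c = 3120577.31/31399.16 = 99.38 mm.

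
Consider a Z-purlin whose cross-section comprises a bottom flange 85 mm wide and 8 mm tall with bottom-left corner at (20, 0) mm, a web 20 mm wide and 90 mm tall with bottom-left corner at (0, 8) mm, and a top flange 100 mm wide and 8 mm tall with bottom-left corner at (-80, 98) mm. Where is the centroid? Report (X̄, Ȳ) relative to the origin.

bottom flange: A = 85 × 8 = 680.00, centroid at (62.50, 4.00).
web: A = 20 × 90 = 1800.00, centroid at (10.00, 53.00).
top flange: A = 100 × 8 = 800.00, centroid at (-30.00, 102.00).
ΣA = 3280.00 mm²
ΣAX̄ = (680.00)(62.50) + (1800.00)(10.00) + (800.00)(-30.00) = 36500.00 mm³
ΣAȲ = (680.00)(4.00) + (1800.00)(53.00) + (800.00)(102.00) = 179720.00 mm³
X̄ = 36500.00 / 3280.00 = 11.13 mm
Ȳ = 179720.00 / 3280.00 = 54.79 mm

X̄ = 11.13 mm, Ȳ = 54.79 mm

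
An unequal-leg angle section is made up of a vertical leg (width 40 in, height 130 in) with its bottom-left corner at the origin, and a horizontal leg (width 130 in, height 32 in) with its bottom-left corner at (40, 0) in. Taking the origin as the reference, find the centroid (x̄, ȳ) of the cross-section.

x̄ = 57.78 in, ȳ = 43.22 in

vertical leg: A = 40 × 130 = 5200.00, centroid at (20.00, 65.00).
horizontal leg: A = 130 × 32 = 4160.00, centroid at (105.00, 16.00).
ΣA = 9360.00 in²
ΣAx̄ = (5200.00)(20.00) + (4160.00)(105.00) = 540800.00 in³
ΣAȳ = (5200.00)(65.00) + (4160.00)(16.00) = 404560.00 in³
x̄ = 540800.00 / 9360.00 = 57.78 in
ȳ = 404560.00 / 9360.00 = 43.22 in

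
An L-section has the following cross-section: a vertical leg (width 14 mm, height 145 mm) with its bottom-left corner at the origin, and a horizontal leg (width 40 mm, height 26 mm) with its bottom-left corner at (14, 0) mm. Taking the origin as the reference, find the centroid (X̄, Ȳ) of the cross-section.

X̄ = 16.15 mm, Ȳ = 52.34 mm

vertical leg: A = 14 × 145 = 2030.00, centroid at (7.00, 72.50).
horizontal leg: A = 40 × 26 = 1040.00, centroid at (34.00, 13.00).
ΣA = 3070.00 mm², ΣAX̄ = 49570.00 mm³, ΣAȲ = 160695.00 mm³.
X̄ = 49570.00/3070.00 = 16.15 mm; Ȳ = 160695.00/3070.00 = 52.34 mm.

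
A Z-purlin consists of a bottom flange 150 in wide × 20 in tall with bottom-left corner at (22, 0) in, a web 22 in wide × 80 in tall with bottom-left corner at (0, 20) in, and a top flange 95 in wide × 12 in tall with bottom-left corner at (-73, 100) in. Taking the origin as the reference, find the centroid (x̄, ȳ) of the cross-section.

bottom flange: A = 150 × 20 = 3000.00, centroid at (97.00, 10.00).
web: A = 22 × 80 = 1760.00, centroid at (11.00, 60.00).
top flange: A = 95 × 12 = 1140.00, centroid at (-25.50, 106.00).
ΣA = 5900.00 in²
ΣAx̄ = (3000.00)(97.00) + (1760.00)(11.00) + (1140.00)(-25.50) = 281290.00 in³
ΣAȳ = (3000.00)(10.00) + (1760.00)(60.00) + (1140.00)(106.00) = 256440.00 in³
x̄ = 281290.00 / 5900.00 = 47.68 in
ȳ = 256440.00 / 5900.00 = 43.46 in

x̄ = 47.68 in, ȳ = 43.46 in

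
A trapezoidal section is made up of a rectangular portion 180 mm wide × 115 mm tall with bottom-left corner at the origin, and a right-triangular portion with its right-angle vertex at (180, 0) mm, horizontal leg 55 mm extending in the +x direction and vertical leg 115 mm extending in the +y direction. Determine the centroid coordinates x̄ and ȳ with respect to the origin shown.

Part | A | x̄ᵢ | ȳᵢ | A·x̄ᵢ | A·ȳᵢ
rectangular portion | 20700.00 | 90.00 | 57.50 | 1863000.00 | 1190250.00
triangular portion | 3162.50 | 198.33 | 38.33 | 627229.17 | 121229.17
Σ | 23862.50 |  |  | 2490229.17 | 1311479.17
x̄ = 2490229.17 / 23862.50 = 104.36 mm
ȳ = 1311479.17 / 23862.50 = 54.96 mm

x̄ = 104.36 mm, ȳ = 54.96 mm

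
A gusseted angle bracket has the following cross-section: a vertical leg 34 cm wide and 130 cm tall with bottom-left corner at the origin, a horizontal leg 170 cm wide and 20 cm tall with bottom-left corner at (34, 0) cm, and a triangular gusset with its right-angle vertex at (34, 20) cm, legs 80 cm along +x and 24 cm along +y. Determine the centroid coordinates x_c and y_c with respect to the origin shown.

x_c = 61.27 cm, y_c = 39.66 cm

Part | A | x̄ᵢ | ȳᵢ | A·x̄ᵢ | A·ȳᵢ
vertical leg | 4420.00 | 17.00 | 65.00 | 75140.00 | 287300.00
horizontal leg | 3400.00 | 119.00 | 10.00 | 404600.00 | 34000.00
gusset | 960.00 | 60.67 | 28.00 | 58240.00 | 26880.00
Σ | 8780.00 |  |  | 537980.00 | 348180.00
x_c = 537980.00 / 8780.00 = 61.27 cm
y_c = 348180.00 / 8780.00 = 39.66 cm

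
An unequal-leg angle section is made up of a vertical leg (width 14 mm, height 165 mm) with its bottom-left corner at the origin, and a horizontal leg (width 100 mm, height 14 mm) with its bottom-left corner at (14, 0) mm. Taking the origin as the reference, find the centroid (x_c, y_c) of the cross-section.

vertical leg: A = 14 × 165 = 2310.00, centroid at (7.00, 82.50).
horizontal leg: A = 100 × 14 = 1400.00, centroid at (64.00, 7.00).
ΣA = 3710.00 mm², ΣAx_c = 105770.00 mm³, ΣAy_c = 200375.00 mm³.
x_c = 105770.00/3710.00 = 28.51 mm; y_c = 200375.00/3710.00 = 54.01 mm.

x_c = 28.51 mm, y_c = 54.01 mm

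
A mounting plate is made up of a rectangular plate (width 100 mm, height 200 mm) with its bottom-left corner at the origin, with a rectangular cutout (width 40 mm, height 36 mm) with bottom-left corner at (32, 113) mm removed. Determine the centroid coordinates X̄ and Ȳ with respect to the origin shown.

Part | A | x̄ᵢ | ȳᵢ | A·x̄ᵢ | A·ȳᵢ
plate | 20000.00 | 50.00 | 100.00 | 1000000.00 | 2000000.00
hole | -1440.00 | 52.00 | 131.00 | -74880.00 | -188640.00
Σ | 18560.00 |  |  | 925120.00 | 1811360.00
X̄ = 925120.00 / 18560.00 = 49.84 mm
Ȳ = 1811360.00 / 18560.00 = 97.59 mm

X̄ = 49.84 mm, Ȳ = 97.59 mm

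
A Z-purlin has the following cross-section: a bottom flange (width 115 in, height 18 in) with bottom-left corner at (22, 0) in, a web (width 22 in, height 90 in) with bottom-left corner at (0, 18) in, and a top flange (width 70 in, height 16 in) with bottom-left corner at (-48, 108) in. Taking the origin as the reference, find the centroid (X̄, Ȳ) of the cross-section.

X̄ = 33.23 in, Ȳ = 52.86 in

bottom flange: A = 115 × 18 = 2070.00, centroid at (79.50, 9.00).
web: A = 22 × 90 = 1980.00, centroid at (11.00, 63.00).
top flange: A = 70 × 16 = 1120.00, centroid at (-13.00, 116.00).
ΣA = 5170.00 in²
ΣAX̄ = (2070.00)(79.50) + (1980.00)(11.00) + (1120.00)(-13.00) = 171785.00 in³
ΣAȲ = (2070.00)(9.00) + (1980.00)(63.00) + (1120.00)(116.00) = 273290.00 in³
X̄ = 171785.00 / 5170.00 = 33.23 in
Ȳ = 273290.00 / 5170.00 = 52.86 in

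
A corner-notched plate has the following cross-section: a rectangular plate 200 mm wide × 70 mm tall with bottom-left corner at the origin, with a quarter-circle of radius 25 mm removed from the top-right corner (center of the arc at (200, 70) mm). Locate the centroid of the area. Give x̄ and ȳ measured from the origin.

Part | A | x̄ᵢ | ȳᵢ | A·x̄ᵢ | A·ȳᵢ
plate | 14000.00 | 100.00 | 35.00 | 1400000.00 | 490000.00
removed quarter-circle | -490.87 | 189.39 | 59.39 | -92966.44 | -29152.84
Σ | 13509.13 |  |  | 1307033.56 | 460847.16
x̄ = 1307033.56 / 13509.13 = 96.75 mm
ȳ = 460847.16 / 13509.13 = 34.11 mm

x̄ = 96.75 mm, ȳ = 34.11 mm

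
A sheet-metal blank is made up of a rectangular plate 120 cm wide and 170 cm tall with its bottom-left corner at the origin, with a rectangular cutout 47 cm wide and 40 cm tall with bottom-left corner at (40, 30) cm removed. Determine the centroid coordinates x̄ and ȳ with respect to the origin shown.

Part | A | x̄ᵢ | ȳᵢ | A·x̄ᵢ | A·ȳᵢ
plate | 20400.00 | 60.00 | 85.00 | 1224000.00 | 1734000.00
hole | -1880.00 | 63.50 | 50.00 | -119380.00 | -94000.00
Σ | 18520.00 |  |  | 1104620.00 | 1640000.00
x̄ = 1104620.00 / 18520.00 = 59.64 cm
ȳ = 1640000.00 / 18520.00 = 88.55 cm

x̄ = 59.64 cm, ȳ = 88.55 cm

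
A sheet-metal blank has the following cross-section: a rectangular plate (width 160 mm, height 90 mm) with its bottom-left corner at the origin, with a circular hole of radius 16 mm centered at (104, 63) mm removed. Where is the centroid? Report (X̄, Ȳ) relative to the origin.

plate: A = 160 × 90 = 14400.00, centroid at (80.00, 45.00).
hole: A = −π·16² = -804.25, centroid at (104.00, 63.00).
ΣA = 13595.75 mm²
ΣAX̄ = (14400.00)(80.00) + (-804.25)(104.00) = 1068358.24 mm³
ΣAȲ = (14400.00)(45.00) + (-804.25)(63.00) = 597332.39 mm³
X̄ = 1068358.24 / 13595.75 = 78.58 mm
Ȳ = 597332.39 / 13595.75 = 43.94 mm

X̄ = 78.58 mm, Ȳ = 43.94 mm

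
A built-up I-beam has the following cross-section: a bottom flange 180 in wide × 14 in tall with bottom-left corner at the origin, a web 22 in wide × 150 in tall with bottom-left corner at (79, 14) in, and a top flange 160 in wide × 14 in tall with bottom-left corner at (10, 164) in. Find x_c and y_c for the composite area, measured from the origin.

x_c = 90.00 in, y_c = 86.15 in

bottom flange: A = 180 × 14 = 2520.00, centroid at (90.00, 7.00).
web: A = 22 × 150 = 3300.00, centroid at (90.00, 89.00).
top flange: A = 160 × 14 = 2240.00, centroid at (90.00, 171.00).
ΣA = 8060.00 in²
ΣAx_c = (2520.00)(90.00) + (3300.00)(90.00) + (2240.00)(90.00) = 725400.00 in³
ΣAy_c = (2520.00)(7.00) + (3300.00)(89.00) + (2240.00)(171.00) = 694380.00 in³
x_c = 725400.00 / 8060.00 = 90.00 in
y_c = 694380.00 / 8060.00 = 86.15 in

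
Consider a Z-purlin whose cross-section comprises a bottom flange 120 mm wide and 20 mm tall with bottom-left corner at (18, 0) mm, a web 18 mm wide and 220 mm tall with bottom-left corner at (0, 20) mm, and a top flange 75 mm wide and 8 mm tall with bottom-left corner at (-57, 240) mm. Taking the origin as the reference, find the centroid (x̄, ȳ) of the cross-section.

bottom flange: A = 120 × 20 = 2400.00, centroid at (78.00, 10.00).
web: A = 18 × 220 = 3960.00, centroid at (9.00, 130.00).
top flange: A = 75 × 8 = 600.00, centroid at (-19.50, 244.00).
ΣA = 6960.00 mm², ΣAx̄ = 211140.00 mm³, ΣAȳ = 685200.00 mm³.
x̄ = 211140.00/6960.00 = 30.34 mm; ȳ = 685200.00/6960.00 = 98.45 mm.

x̄ = 30.34 mm, ȳ = 98.45 mm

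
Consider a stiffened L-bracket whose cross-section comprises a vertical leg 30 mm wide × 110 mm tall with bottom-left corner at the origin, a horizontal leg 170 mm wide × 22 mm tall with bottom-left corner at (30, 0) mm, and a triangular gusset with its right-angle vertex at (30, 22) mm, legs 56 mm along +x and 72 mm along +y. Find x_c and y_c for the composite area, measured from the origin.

x_c = 63.79 mm, y_c = 34.83 mm

vertical leg: A = 30 × 110 = 3300.00, centroid at (15.00, 55.00).
horizontal leg: A = 170 × 22 = 3740.00, centroid at (115.00, 11.00).
gusset: A = ½·56·72 = 2016.00, centroid at (48.67, 46.00).
ΣA = 9056.00 mm², ΣAx_c = 577712.00 mm³, ΣAy_c = 315376.00 mm³.
x_c = 577712.00/9056.00 = 63.79 mm; y_c = 315376.00/9056.00 = 34.83 mm.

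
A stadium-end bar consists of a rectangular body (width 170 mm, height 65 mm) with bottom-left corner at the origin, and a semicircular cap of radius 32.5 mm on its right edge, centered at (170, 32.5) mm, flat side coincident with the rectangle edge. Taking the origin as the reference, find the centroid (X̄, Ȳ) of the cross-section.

rectangular body: A = 170 × 65 = 11050.00, centroid at (85.00, 32.50).
semicircular end: A = ½π·32.5² = 1659.15, centroid at (183.79, 32.50).
ΣA = 12709.15 mm², ΣAX̄ = 1244191.53 mm³, ΣAȲ = 413047.49 mm³.
X̄ = 1244191.53/12709.15 = 97.90 mm; Ȳ = 413047.49/12709.15 = 32.50 mm.

X̄ = 97.90 mm, Ȳ = 32.50 mm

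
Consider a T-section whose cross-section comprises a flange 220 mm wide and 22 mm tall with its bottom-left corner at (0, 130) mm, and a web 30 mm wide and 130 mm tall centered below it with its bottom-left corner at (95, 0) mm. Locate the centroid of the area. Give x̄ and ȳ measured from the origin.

web: A = 30 × 130 = 3900.00, centroid at (110.00, 65.00).
flange: A = 220 × 22 = 4840.00, centroid at (110.00, 141.00).
ΣA = 8740.00 mm²
ΣAx̄ = (3900.00)(110.00) + (4840.00)(110.00) = 961400.00 mm³
ΣAȳ = (3900.00)(65.00) + (4840.00)(141.00) = 935940.00 mm³
x̄ = 961400.00 / 8740.00 = 110.00 mm
ȳ = 935940.00 / 8740.00 = 107.09 mm

x̄ = 110.00 mm, ȳ = 107.09 mm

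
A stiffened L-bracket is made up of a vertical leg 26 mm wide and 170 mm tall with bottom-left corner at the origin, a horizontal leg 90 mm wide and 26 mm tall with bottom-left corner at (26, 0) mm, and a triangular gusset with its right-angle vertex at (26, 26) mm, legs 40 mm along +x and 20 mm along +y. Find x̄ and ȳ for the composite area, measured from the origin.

Part | A | x̄ᵢ | ȳᵢ | A·x̄ᵢ | A·ȳᵢ
vertical leg | 4420.00 | 13.00 | 85.00 | 57460.00 | 375700.00
horizontal leg | 2340.00 | 71.00 | 13.00 | 166140.00 | 30420.00
gusset | 400.00 | 39.33 | 32.67 | 15733.33 | 13066.67
Σ | 7160.00 |  |  | 239333.33 | 419186.67
x̄ = 239333.33 / 7160.00 = 33.43 mm
ȳ = 419186.67 / 7160.00 = 58.55 mm

x̄ = 33.43 mm, ȳ = 58.55 mm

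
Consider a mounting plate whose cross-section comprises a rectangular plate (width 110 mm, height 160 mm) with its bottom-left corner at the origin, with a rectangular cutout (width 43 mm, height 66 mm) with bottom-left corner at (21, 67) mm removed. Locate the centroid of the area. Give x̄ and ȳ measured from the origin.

plate: A = 110 × 160 = 17600.00, centroid at (55.00, 80.00).
hole: A = −(43 × 66) = -2838.00, centroid at (42.50, 100.00).
ΣA = 14762.00 mm², ΣAx̄ = 847385.00 mm³, ΣAȳ = 1124200.00 mm³.
x̄ = 847385.00/14762.00 = 57.40 mm; ȳ = 1124200.00/14762.00 = 76.15 mm.

x̄ = 57.40 mm, ȳ = 76.15 mm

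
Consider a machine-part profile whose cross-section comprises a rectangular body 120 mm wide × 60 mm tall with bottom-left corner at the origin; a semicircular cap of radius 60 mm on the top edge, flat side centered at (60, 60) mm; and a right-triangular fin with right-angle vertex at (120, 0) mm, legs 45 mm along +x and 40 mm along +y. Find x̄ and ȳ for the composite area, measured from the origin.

x̄ = 64.91 mm, ȳ = 51.71 mm

rectangular body: A = 120 × 60 = 7200.00, centroid at (60.00, 30.00).
semicircular top: A = ½π·60² = 5654.87, centroid at (60.00, 85.46).
triangular fin: A = ½·45·40 = 900.00, centroid at (135.00, 13.33).
ΣA = 13754.87 mm², ΣAx̄ = 892792.01 mm³, ΣAȳ = 711292.01 mm³.
x̄ = 892792.01/13754.87 = 64.91 mm; ȳ = 711292.01/13754.87 = 51.71 mm.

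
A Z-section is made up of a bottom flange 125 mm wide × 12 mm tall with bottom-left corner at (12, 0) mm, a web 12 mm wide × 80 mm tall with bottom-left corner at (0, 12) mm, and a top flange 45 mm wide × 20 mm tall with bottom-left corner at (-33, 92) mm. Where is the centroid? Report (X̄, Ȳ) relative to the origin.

X̄ = 32.16 mm, Ȳ = 44.86 mm

Part | A | x̄ᵢ | ȳᵢ | A·x̄ᵢ | A·ȳᵢ
bottom flange | 1500.00 | 74.50 | 6.00 | 111750.00 | 9000.00
web | 960.00 | 6.00 | 52.00 | 5760.00 | 49920.00
top flange | 900.00 | -10.50 | 102.00 | -9450.00 | 91800.00
Σ | 3360.00 |  |  | 108060.00 | 150720.00
X̄ = 108060.00 / 3360.00 = 32.16 mm
Ȳ = 150720.00 / 3360.00 = 44.86 mm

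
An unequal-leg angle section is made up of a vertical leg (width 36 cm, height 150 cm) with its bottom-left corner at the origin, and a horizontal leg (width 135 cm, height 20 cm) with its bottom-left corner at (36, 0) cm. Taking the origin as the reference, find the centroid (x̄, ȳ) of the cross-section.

vertical leg: A = 36 × 150 = 5400.00, centroid at (18.00, 75.00).
horizontal leg: A = 135 × 20 = 2700.00, centroid at (103.50, 10.00).
ΣA = 8100.00 cm²
ΣAx̄ = (5400.00)(18.00) + (2700.00)(103.50) = 376650.00 cm³
ΣAȳ = (5400.00)(75.00) + (2700.00)(10.00) = 432000.00 cm³
x̄ = 376650.00 / 8100.00 = 46.50 cm
ȳ = 432000.00 / 8100.00 = 53.33 cm

x̄ = 46.50 cm, ȳ = 53.33 cm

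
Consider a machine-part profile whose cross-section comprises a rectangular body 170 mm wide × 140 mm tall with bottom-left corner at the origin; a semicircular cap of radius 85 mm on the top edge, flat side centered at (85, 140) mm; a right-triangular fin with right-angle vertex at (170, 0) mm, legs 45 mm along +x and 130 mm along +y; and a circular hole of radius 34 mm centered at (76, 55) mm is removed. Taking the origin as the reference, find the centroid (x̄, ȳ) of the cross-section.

Part | A | x̄ᵢ | ȳᵢ | A·x̄ᵢ | A·ȳᵢ
rectangular body | 23800.00 | 85.00 | 70.00 | 2023000.00 | 1666000.00
semicircular top | 11349.00 | 85.00 | 176.08 | 964665.29 | 1998277.15
triangular fin | 2925.00 | 185.00 | 43.33 | 541125.00 | 126750.00
hole | -3631.68 | 76.00 | 55.00 | -276007.76 | -199742.46
Σ | 34442.32 |  |  | 3252782.53 | 3591284.69
x̄ = 3252782.53 / 34442.32 = 94.44 mm
ȳ = 3591284.69 / 34442.32 = 104.27 mm

x̄ = 94.44 mm, ȳ = 104.27 mm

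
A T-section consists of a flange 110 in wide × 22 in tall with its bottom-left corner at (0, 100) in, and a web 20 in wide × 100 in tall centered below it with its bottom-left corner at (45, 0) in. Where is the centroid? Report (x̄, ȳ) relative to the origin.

x̄ = 55.00 in, ȳ = 83.40 in

web: A = 20 × 100 = 2000.00, centroid at (55.00, 50.00).
flange: A = 110 × 22 = 2420.00, centroid at (55.00, 111.00).
ΣA = 4420.00 in²
ΣAx̄ = (2000.00)(55.00) + (2420.00)(55.00) = 243100.00 in³
ΣAȳ = (2000.00)(50.00) + (2420.00)(111.00) = 368620.00 in³
x̄ = 243100.00 / 4420.00 = 55.00 in
ȳ = 368620.00 / 4420.00 = 83.40 in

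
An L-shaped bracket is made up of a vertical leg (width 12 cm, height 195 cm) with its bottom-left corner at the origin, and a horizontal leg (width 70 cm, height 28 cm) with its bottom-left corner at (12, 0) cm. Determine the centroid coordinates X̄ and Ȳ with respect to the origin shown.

X̄ = 24.69 cm, Ȳ = 59.44 cm

vertical leg: A = 12 × 195 = 2340.00, centroid at (6.00, 97.50).
horizontal leg: A = 70 × 28 = 1960.00, centroid at (47.00, 14.00).
ΣA = 4300.00 cm², ΣAX̄ = 106160.00 cm³, ΣAȲ = 255590.00 cm³.
X̄ = 106160.00/4300.00 = 24.69 cm; Ȳ = 255590.00/4300.00 = 59.44 cm.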